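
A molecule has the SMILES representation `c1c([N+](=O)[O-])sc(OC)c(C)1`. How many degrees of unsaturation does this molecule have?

4

Atom tally by fragment:
  thiophene ring core → C:4 H:4 S:1
  (− 3 ring H displaced by substituents)
  + NO2 → N:1 O:2
  + OCH3 → C:1 H:3 O:1
  + CH3 → C:1 H:3
Element totals:
  C: 6
  H: 7
  N: 1
  O: 3
  S: 1
Molecular formula: C6H7NO3S.
DoU = (2C + 2 + N − H − X) / 2 = (2·6 + 2 + 1 − 7 − 0) / 2 = 4.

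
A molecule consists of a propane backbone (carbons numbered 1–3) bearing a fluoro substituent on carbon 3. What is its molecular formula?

Atom tally by fragment:
  CH3 → C:1 H:3
  CH2 → C:1 H:2
  CH2F → C:1 H:2 F:1
Element totals:
  C: 3
  H: 7
  F: 1

C3H7F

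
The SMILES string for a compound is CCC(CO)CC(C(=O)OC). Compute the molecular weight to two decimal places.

Atom tally by fragment:
  CH3 → C:1 H:3
  CH2 → C:1 H:2
  CH(CH2OH) → C:2 H:4 O:1
  CH2 → C:1 H:2
  CH2COOCH3 → C:3 H:5 O:2
Element totals:
  C: 8
  H: 16
  O: 3
Molecular formula: C8H16O3.
  M = 8(12.011) + 16(1.008) + 3(15.999)
    = 96.088 + 16.128 + 47.997 = 160.213

160.21 g/mol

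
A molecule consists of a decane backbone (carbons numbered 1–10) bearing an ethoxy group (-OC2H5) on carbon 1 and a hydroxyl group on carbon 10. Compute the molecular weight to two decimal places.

202.34 g/mol

Atom tally by fragment:
  C2H5OCH2 → C:3 H:7 O:1
  CH2 → C:1 H:2
  CH2 → C:1 H:2
  CH2 → C:1 H:2
  CH2 → C:1 H:2
  CH2 → C:1 H:2
  CH2 → C:1 H:2
  CH2 → C:1 H:2
  CH2 → C:1 H:2
  CH2OH → C:1 H:3 O:1
Element totals:
  C: 12
  H: 26
  O: 2
Molecular formula: C12H26O2.
  M = 12(12.011) + 26(1.008) + 2(15.999)
    = 144.132 + 26.208 + 31.998 = 202.338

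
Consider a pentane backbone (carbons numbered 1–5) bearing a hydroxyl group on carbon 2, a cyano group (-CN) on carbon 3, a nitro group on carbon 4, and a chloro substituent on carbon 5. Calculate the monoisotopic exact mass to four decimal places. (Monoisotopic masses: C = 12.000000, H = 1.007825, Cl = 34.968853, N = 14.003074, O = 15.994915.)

192.0302

Atom tally by fragment:
  CH3 → C:1 H:3
  CH(OH) → C:1 H:2 O:1
  CH(CN) → C:2 H:1 N:1
  CH(NO2) → C:1 H:1 N:1 O:2
  CH2Cl → C:1 H:2 Cl:1
Element totals:
  C: 6
  H: 9
  Cl: 1
  N: 2
  O: 3
Molecular formula: C6H9ClN2O3.
  M = 6(12.0) + 9(1.007825) + 34.968853 + 2(14.003074) + 3(15.994915)
    = 72.000000 + 9.070425 + 34.968853 + 28.006148 + 47.984745 = 192.030171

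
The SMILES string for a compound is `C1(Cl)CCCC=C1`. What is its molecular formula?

Atom tally by fragment:
  cyclohexene ring core → C:6 H:10
  (− 1 ring H displaced by substituents)
  + Cl → Cl:1
Element totals:
  C: 6
  H: 9
  Cl: 1

C6H9Cl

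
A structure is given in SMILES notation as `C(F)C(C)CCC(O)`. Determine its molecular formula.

C6H13FO

Atom tally by fragment:
  FCH2 → C:1 H:2 F:1
  CH(CH3) → C:2 H:4
  CH2 → C:1 H:2
  CH2 → C:1 H:2
  CH2OH → C:1 H:3 O:1
Element totals:
  C: 6
  H: 13
  F: 1
  O: 1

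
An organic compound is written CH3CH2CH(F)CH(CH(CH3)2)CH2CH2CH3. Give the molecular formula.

Atom tally by fragment:
  CH3 → C:1 H:3
  CH2 → C:1 H:2
  CH(F) → C:1 H:1 F:1
  CH(CH(CH3)2) → C:4 H:8
  CH2 → C:1 H:2
  CH2 → C:1 H:2
  CH3 → C:1 H:3
Element totals:
  C: 10
  H: 21
  F: 1

C10H21F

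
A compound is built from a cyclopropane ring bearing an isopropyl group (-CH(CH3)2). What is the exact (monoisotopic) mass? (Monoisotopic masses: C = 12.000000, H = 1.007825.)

Atom tally by fragment:
  cyclopropane ring core → C:3 H:6
  (− 1 ring H displaced by substituents)
  + CH(CH3)2 → C:3 H:7
Element totals:
  C: 6
  H: 12
Molecular formula: C6H12.
  M = 6(12.0) + 12(1.007825)
    = 72.000000 + 12.093900 = 84.093900

84.0939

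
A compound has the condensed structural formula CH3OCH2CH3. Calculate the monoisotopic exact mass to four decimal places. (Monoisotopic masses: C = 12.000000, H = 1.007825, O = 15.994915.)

Element totals:
  C: 3
  H: 8
  O: 1
Molecular formula: C3H8O.
  M = 3(12.0) + 8(1.007825) + 15.994915
    = 36.000000 + 8.062600 + 15.994915 = 60.057515

60.0575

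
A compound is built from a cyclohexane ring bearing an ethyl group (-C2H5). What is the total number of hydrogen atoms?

Atom tally by fragment:
  cyclohexane ring core → C:6 H:12
  (− 1 ring H displaced by substituents)
  + C2H5 → C:2 H:5
Element totals:
  C: 8
  H: 16

16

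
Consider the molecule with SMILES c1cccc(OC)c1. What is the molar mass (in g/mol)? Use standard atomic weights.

Atom tally by fragment:
  benzene ring core → C:6 H:6
  (− 1 ring H displaced by substituents)
  + OCH3 → C:1 H:3 O:1
Element totals:
  C: 7
  H: 8
  O: 1
Molecular formula: C7H8O.
  M = 7(12.011) + 8(1.008) + 15.999
    = 84.077 + 8.064 + 15.999 = 108.140

108.14 g/mol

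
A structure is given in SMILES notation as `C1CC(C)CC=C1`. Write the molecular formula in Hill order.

Atom tally by fragment:
  cyclohexene ring core → C:6 H:10
  (− 1 ring H displaced by substituents)
  + CH3 → C:1 H:3
Element totals:
  C: 7
  H: 12

C7H12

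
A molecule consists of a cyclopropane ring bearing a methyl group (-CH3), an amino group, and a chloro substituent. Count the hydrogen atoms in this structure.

8

Atom tally by fragment:
  cyclopropane ring core → C:3 H:6
  (− 3 ring H displaced by substituents)
  + CH3 → C:1 H:3
  + NH2 → N:1 H:2
  + Cl → Cl:1
Element totals:
  C: 4
  H: 8
  Cl: 1
  N: 1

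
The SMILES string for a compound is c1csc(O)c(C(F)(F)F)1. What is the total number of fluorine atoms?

3

Atom tally by fragment:
  thiophene ring core → C:4 H:4 S:1
  (− 2 ring H displaced by substituents)
  + OH → O:1 H:1
  + CF3 → C:1 F:3
Element totals:
  C: 5
  H: 3
  F: 3
  O: 1
  S: 1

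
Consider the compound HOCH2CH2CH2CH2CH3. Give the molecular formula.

Element totals:
  C: 5
  H: 12
  O: 1

C5H12O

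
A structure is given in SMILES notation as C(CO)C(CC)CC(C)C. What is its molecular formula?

C9H20O

Atom tally by fragment:
  HOCH2CH2 → C:2 H:5 O:1
  CH(C2H5) → C:3 H:6
  CH2 → C:1 H:2
  CH(CH3) → C:2 H:4
  CH3 → C:1 H:3
Element totals:
  C: 9
  H: 20
  O: 1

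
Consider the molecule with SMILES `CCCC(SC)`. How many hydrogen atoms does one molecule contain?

Atom tally by fragment:
  CH3 → C:1 H:3
  CH2 → C:1 H:2
  CH2 → C:1 H:2
  CH2SCH3 → C:2 H:5 S:1
Element totals:
  C: 5
  H: 12
  S: 1

12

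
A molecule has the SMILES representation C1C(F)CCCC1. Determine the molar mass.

Atom tally by fragment:
  cyclohexane ring core → C:6 H:12
  (− 1 ring H displaced by substituents)
  + F → F:1
Element totals:
  C: 6
  H: 11
  F: 1
Molecular formula: C6H11F.
  M = 6(12.011) + 11(1.008) + 18.998
    = 72.066 + 11.088 + 18.998 = 102.152

102.15 g/mol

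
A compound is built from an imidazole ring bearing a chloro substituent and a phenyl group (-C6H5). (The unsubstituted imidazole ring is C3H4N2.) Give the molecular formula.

C9H7ClN2

Atom tally by fragment:
  imidazole ring core → C:3 H:4 N:2
  (− 2 ring H displaced by substituents)
  + Cl → Cl:1
  + C6H5 → C:6 H:5
Element totals:
  C: 9
  H: 7
  Cl: 1
  N: 2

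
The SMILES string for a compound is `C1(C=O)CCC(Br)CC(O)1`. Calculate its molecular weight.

Atom tally by fragment:
  cyclohexane ring core → C:6 H:12
  (− 3 ring H displaced by substituents)
  + CHO → C:1 H:1 O:1
  + Br → Br:1
  + OH → O:1 H:1
Element totals:
  C: 7
  H: 11
  Br: 1
  O: 2
Molecular formula: C7H11BrO2.
  M = 7(12.011) + 11(1.008) + 79.904 + 2(15.999)
    = 84.077 + 11.088 + 79.904 + 31.998 = 207.067

207.07 g/mol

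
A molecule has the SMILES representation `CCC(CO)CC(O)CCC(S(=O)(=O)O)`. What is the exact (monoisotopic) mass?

Atom tally by fragment:
  CH3 → C:1 H:3
  CH2 → C:1 H:2
  CH(CH2OH) → C:2 H:4 O:1
  CH2 → C:1 H:2
  CH(OH) → C:1 H:2 O:1
  CH2 → C:1 H:2
  CH2 → C:1 H:2
  CH2SO3H → C:1 H:3 S:1 O:3
Element totals:
  C: 9
  H: 20
  O: 5
  S: 1
Molecular formula: C9H20O5S.
  M = 9(12.0) + 20(1.007825) + 5(15.994915) + 31.972071
    = 108.000000 + 20.156500 + 79.974575 + 31.972071 = 240.103146

240.1031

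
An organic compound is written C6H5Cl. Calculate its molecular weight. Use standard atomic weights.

112.56 g/mol

Element totals:
  C: 6
  H: 5
  Cl: 1
Molecular formula: C6H5Cl.
  M = 6(12.011) + 5(1.008) + 35.45
    = 72.066 + 5.040 + 35.450 = 112.556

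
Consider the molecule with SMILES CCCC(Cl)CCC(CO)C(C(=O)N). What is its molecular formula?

C10H20ClNO2

Atom tally by fragment:
  CH3 → C:1 H:3
  CH2 → C:1 H:2
  CH2 → C:1 H:2
  CH(Cl) → C:1 H:1 Cl:1
  CH2 → C:1 H:2
  CH2 → C:1 H:2
  CH(CH2OH) → C:2 H:4 O:1
  CH2CONH2 → C:2 H:4 O:1 N:1
Element totals:
  C: 10
  H: 20
  Cl: 1
  N: 1
  O: 2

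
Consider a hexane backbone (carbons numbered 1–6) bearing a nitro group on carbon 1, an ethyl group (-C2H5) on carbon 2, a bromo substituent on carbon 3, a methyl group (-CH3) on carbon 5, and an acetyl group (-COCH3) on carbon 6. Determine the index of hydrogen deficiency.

2

Atom tally by fragment:
  O2NCH2 → C:1 H:2 N:1 O:2
  CH(C2H5) → C:3 H:6
  CH(Br) → C:1 H:1 Br:1
  CH2 → C:1 H:2
  CH(CH3) → C:2 H:4
  CH2COCH3 → C:3 H:5 O:1
Element totals:
  C: 11
  H: 20
  Br: 1
  N: 1
  O: 3
Molecular formula: C11H20BrNO3.
DoU = (2C + 2 + N − H − X) / 2 = (2·11 + 2 + 1 − 20 − 1) / 2 = 2.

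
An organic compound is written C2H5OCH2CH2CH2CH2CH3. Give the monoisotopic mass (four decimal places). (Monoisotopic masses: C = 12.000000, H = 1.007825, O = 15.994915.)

Atom tally by fragment:
  C2H5OCH2 → C:3 H:7 O:1
  CH2 → C:1 H:2
  CH2 → C:1 H:2
  CH2 → C:1 H:2
  CH3 → C:1 H:3
Element totals:
  C: 7
  H: 16
  O: 1
Molecular formula: C7H16O.
  M = 7(12.0) + 16(1.007825) + 15.994915
    = 84.000000 + 16.125200 + 15.994915 = 116.120115

116.1201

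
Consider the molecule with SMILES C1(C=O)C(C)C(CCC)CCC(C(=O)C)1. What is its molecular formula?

C13H22O2

Atom tally by fragment:
  cyclohexane ring core → C:6 H:12
  (− 4 ring H displaced by substituents)
  + CHO → C:1 H:1 O:1
  + CH3 → C:1 H:3
  + CH2CH2CH3 → C:3 H:7
  + COCH3 → C:2 H:3 O:1
Element totals:
  C: 13
  H: 22
  O: 2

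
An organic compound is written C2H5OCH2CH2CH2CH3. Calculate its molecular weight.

Atom tally by fragment:
  C2H5OCH2 → C:3 H:7 O:1
  CH2 → C:1 H:2
  CH2 → C:1 H:2
  CH3 → C:1 H:3
Element totals:
  C: 6
  H: 14
  O: 1
Molecular formula: C6H14O.
  M = 6(12.011) + 14(1.008) + 15.999
    = 72.066 + 14.112 + 15.999 = 102.177

102.18 g/mol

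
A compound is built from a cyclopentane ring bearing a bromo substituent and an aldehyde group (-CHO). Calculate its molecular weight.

177.04 g/mol

Atom tally by fragment:
  cyclopentane ring core → C:5 H:10
  (− 2 ring H displaced by substituents)
  + Br → Br:1
  + CHO → C:1 H:1 O:1
Element totals:
  C: 6
  H: 9
  Br: 1
  O: 1
Molecular formula: C6H9BrO.
  M = 6(12.011) + 9(1.008) + 79.904 + 15.999
    = 72.066 + 9.072 + 79.904 + 15.999 = 177.041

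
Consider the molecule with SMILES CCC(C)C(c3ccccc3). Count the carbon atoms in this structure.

Atom tally by fragment:
  CH3 → C:1 H:3
  CH2 → C:1 H:2
  CH(CH3) → C:2 H:4
  CH2C6H5 → C:7 H:7
Element totals:
  C: 11
  H: 16

11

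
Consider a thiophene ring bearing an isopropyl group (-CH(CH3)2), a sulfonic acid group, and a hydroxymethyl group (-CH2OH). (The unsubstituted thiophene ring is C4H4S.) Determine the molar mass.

Atom tally by fragment:
  thiophene ring core → C:4 H:4 S:1
  (− 3 ring H displaced by substituents)
  + CH(CH3)2 → C:3 H:7
  + SO3H → S:1 O:3 H:1
  + CH2OH → C:1 H:3 O:1
Element totals:
  C: 8
  H: 12
  O: 4
  S: 2
Molecular formula: C8H12O4S2.
  M = 8(12.011) + 12(1.008) + 4(15.999) + 2(32.06)
    = 96.088 + 12.096 + 63.996 + 64.120 = 236.300

236.30 g/mol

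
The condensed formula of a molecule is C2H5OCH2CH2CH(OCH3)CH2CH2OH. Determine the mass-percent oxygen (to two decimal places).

Element totals:
  C: 8
  H: 18
  O: 3
Molecular formula: C8H18O3.
Molar mass = 162.229 g/mol.
Mass from O: 3 × 15.999 = 47.997 g/mol.
%O = 47.997 / 162.229 × 100 = 29.59%.

29.59%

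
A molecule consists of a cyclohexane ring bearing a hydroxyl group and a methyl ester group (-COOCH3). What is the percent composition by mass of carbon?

Atom tally by fragment:
  cyclohexane ring core → C:6 H:12
  (− 2 ring H displaced by substituents)
  + OH → O:1 H:1
  + COOCH3 → C:2 H:3 O:2
Element totals:
  C: 8
  H: 14
  O: 3
Molecular formula: C8H14O3.
Molar mass = 158.197 g/mol.
Mass from C: 8 × 12.011 = 96.088 g/mol.
%C = 96.088 / 158.197 × 100 = 60.74%.

60.74%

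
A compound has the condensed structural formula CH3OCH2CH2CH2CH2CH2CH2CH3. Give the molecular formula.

C8H18O

Atom tally by fragment:
  CH3OCH2 → C:2 H:5 O:1
  CH2 → C:1 H:2
  CH2 → C:1 H:2
  CH2 → C:1 H:2
  CH2 → C:1 H:2
  CH2 → C:1 H:2
  CH3 → C:1 H:3
Element totals:
  C: 8
  H: 18
  O: 1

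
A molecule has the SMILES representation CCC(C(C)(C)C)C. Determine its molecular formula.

C8H18

Atom tally by fragment:
  CH3 → C:1 H:3
  CH2 → C:1 H:2
  CH(C(CH3)3) → C:5 H:10
  CH3 → C:1 H:3
Element totals:
  C: 8
  H: 18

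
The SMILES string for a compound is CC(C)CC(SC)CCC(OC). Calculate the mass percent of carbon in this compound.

Atom tally by fragment:
  CH3 → C:1 H:3
  CH(CH3) → C:2 H:4
  CH2 → C:1 H:2
  CH(SCH3) → C:2 H:4 S:1
  CH2 → C:1 H:2
  CH2 → C:1 H:2
  CH2OCH3 → C:2 H:5 O:1
Element totals:
  C: 10
  H: 22
  O: 1
  S: 1
Molecular formula: C10H22OS.
Molar mass = 190.345 g/mol.
Mass from C: 10 × 12.011 = 120.110 g/mol.
%C = 120.110 / 190.345 × 100 = 63.10%.

63.10%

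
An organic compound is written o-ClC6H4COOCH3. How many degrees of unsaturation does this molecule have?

5

Atom tally by fragment:
  benzene ring core → C:6 H:6
  (− 2 ring H displaced by substituents)
  + Cl → Cl:1
  + COOCH3 → C:2 H:3 O:2
Element totals:
  C: 8
  H: 7
  Cl: 1
  O: 2
Molecular formula: C8H7ClO2.
DoU = (2C + 2 + N − H − X) / 2 = (2·8 + 2 + 0 − 7 − 1) / 2 = 5.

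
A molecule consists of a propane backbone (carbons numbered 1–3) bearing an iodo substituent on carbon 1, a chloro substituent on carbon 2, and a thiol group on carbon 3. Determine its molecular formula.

C3H6ClIS

Atom tally by fragment:
  ICH2 → C:1 H:2 I:1
  CH(Cl) → C:1 H:1 Cl:1
  CH2SH → C:1 H:3 S:1
Element totals:
  C: 3
  H: 6
  Cl: 1
  I: 1
  S: 1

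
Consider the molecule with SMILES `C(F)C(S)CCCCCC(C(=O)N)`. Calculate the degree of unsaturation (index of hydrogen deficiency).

Atom tally by fragment:
  FCH2 → C:1 H:2 F:1
  CH(SH) → C:1 H:2 S:1
  CH2 → C:1 H:2
  CH2 → C:1 H:2
  CH2 → C:1 H:2
  CH2 → C:1 H:2
  CH2 → C:1 H:2
  CH2CONH2 → C:2 H:4 O:1 N:1
Element totals:
  C: 9
  H: 18
  F: 1
  N: 1
  O: 1
  S: 1
Molecular formula: C9H18FNOS.
DoU = (2C + 2 + N − H − X) / 2 = (2·9 + 2 + 1 − 18 − 1) / 2 = 1.

1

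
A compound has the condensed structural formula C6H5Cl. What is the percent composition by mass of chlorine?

31.50%

Atom tally by fragment:
  benzene ring core → C:6 H:6
  (− 1 ring H displaced by substituents)
  + Cl → Cl:1
Element totals:
  C: 6
  H: 5
  Cl: 1
Molecular formula: C6H5Cl.
Molar mass = 112.556 g/mol.
Mass from Cl: 1 × 35.45 = 35.450 g/mol.
%Cl = 35.450 / 112.556 × 100 = 31.50%.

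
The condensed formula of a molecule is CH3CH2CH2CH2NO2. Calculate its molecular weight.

103.12 g/mol

Element totals:
  C: 4
  H: 9
  N: 1
  O: 2
Molecular formula: C4H9NO2.
  M = 4(12.011) + 9(1.008) + 14.007 + 2(15.999)
    = 48.044 + 9.072 + 14.007 + 31.998 = 103.121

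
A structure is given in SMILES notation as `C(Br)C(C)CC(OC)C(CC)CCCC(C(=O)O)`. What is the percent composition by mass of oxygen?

14.85%

Atom tally by fragment:
  BrCH2 → C:1 H:2 Br:1
  CH(CH3) → C:2 H:4
  CH2 → C:1 H:2
  CH(OCH3) → C:2 H:4 O:1
  CH(C2H5) → C:3 H:6
  CH2 → C:1 H:2
  CH2 → C:1 H:2
  CH2 → C:1 H:2
  CH2COOH → C:2 H:3 O:2
Element totals:
  C: 14
  H: 27
  Br: 1
  O: 3
Molecular formula: C14H27BrO3.
Molar mass = 323.271 g/mol.
Mass from O: 3 × 15.999 = 47.997 g/mol.
%O = 47.997 / 323.271 × 100 = 14.85%.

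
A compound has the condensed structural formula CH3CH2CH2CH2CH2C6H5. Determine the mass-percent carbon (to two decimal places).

89.12%

Atom tally by fragment:
  CH3 → C:1 H:3
  CH2 → C:1 H:2
  CH2 → C:1 H:2
  CH2 → C:1 H:2
  CH2C6H5 → C:7 H:7
Element totals:
  C: 11
  H: 16
Molecular formula: C11H16.
Molar mass = 148.249 g/mol.
Mass from C: 11 × 12.011 = 132.121 g/mol.
%C = 132.121 / 148.249 × 100 = 89.12%.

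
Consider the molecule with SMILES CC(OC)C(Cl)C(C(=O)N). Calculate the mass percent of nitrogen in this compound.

8.46%

Atom tally by fragment:
  CH3 → C:1 H:3
  CH(OCH3) → C:2 H:4 O:1
  CH(Cl) → C:1 H:1 Cl:1
  CH2CONH2 → C:2 H:4 O:1 N:1
Element totals:
  C: 6
  H: 12
  Cl: 1
  N: 1
  O: 2
Molecular formula: C6H12ClNO2.
Molar mass = 165.617 g/mol.
Mass from N: 1 × 14.007 = 14.007 g/mol.
%N = 14.007 / 165.617 × 100 = 8.46%.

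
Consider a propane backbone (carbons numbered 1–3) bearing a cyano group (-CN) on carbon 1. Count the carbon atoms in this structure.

Atom tally by fragment:
  NCCH2 → C:2 H:2 N:1
  CH2 → C:1 H:2
  CH3 → C:1 H:3
Element totals:
  C: 4
  H: 7
  N: 1

4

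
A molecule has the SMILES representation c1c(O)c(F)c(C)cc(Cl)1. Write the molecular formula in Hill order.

Atom tally by fragment:
  benzene ring core → C:6 H:6
  (− 4 ring H displaced by substituents)
  + OH → O:1 H:1
  + F → F:1
  + CH3 → C:1 H:3
  + Cl → Cl:1
Element totals:
  C: 7
  H: 6
  Cl: 1
  F: 1
  O: 1

C7H6ClFO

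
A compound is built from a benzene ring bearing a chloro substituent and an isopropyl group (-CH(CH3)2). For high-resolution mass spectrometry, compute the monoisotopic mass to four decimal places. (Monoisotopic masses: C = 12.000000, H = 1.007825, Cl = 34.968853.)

154.0549

Atom tally by fragment:
  benzene ring core → C:6 H:6
  (− 2 ring H displaced by substituents)
  + Cl → Cl:1
  + CH(CH3)2 → C:3 H:7
Element totals:
  C: 9
  H: 11
  Cl: 1
Molecular formula: C9H11Cl.
  M = 9(12.0) + 11(1.007825) + 34.968853
    = 108.000000 + 11.086075 + 34.968853 = 154.054928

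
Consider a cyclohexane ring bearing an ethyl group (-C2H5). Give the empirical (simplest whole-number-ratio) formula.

Atom tally by fragment:
  cyclohexane ring core → C:6 H:12
  (− 1 ring H displaced by substituents)
  + C2H5 → C:2 H:5
Element totals:
  C: 8
  H: 16
Molecular formula: C8H16.
gcd of subscripts = 8; dividing each by 8:
  C: 8/8 = 1
  H: 16/8 = 2

CH2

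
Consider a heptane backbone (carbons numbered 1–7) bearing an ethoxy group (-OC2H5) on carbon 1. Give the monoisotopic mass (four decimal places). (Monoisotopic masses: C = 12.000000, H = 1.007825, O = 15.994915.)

Atom tally by fragment:
  C2H5OCH2 → C:3 H:7 O:1
  CH2 → C:1 H:2
  CH2 → C:1 H:2
  CH2 → C:1 H:2
  CH2 → C:1 H:2
  CH2 → C:1 H:2
  CH3 → C:1 H:3
Element totals:
  C: 9
  H: 20
  O: 1
Molecular formula: C9H20O.
  M = 9(12.0) + 20(1.007825) + 15.994915
    = 108.000000 + 20.156500 + 15.994915 = 144.151415

144.1514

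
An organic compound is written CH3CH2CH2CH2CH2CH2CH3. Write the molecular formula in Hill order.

C7H16

Atom tally by fragment:
  CH3 → C:1 H:3
  CH2 → C:1 H:2
  CH2 → C:1 H:2
  CH2 → C:1 H:2
  CH2 → C:1 H:2
  CH2 → C:1 H:2
  CH3 → C:1 H:3
Element totals:
  C: 7
  H: 16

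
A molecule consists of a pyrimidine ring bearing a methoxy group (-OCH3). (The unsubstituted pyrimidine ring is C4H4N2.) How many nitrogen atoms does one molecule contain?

Atom tally by fragment:
  pyrimidine ring core → C:4 H:4 N:2
  (− 1 ring H displaced by substituents)
  + OCH3 → C:1 H:3 O:1
Element totals:
  C: 5
  H: 6
  N: 2
  O: 1

2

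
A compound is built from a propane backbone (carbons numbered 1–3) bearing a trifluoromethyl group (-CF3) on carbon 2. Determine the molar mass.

112.09 g/mol

Atom tally by fragment:
  CH3 → C:1 H:3
  CH(CF3) → C:2 H:1 F:3
  CH3 → C:1 H:3
Element totals:
  C: 4
  H: 7
  F: 3
Molecular formula: C4H7F3.
  M = 4(12.011) + 7(1.008) + 3(18.998)
    = 48.044 + 7.056 + 56.994 = 112.094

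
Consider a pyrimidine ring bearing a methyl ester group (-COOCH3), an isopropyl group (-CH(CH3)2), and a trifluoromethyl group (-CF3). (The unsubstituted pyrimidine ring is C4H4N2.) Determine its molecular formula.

C10H11F3N2O2

Atom tally by fragment:
  pyrimidine ring core → C:4 H:4 N:2
  (− 3 ring H displaced by substituents)
  + COOCH3 → C:2 H:3 O:2
  + CH(CH3)2 → C:3 H:7
  + CF3 → C:1 F:3
Element totals:
  C: 10
  H: 11
  F: 3
  N: 2
  O: 2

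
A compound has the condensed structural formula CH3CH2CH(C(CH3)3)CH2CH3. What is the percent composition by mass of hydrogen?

Atom tally by fragment:
  CH3 → C:1 H:3
  CH2 → C:1 H:2
  CH(C(CH3)3) → C:5 H:10
  CH2 → C:1 H:2
  CH3 → C:1 H:3
Element totals:
  C: 9
  H: 20
Molecular formula: C9H20.
Molar mass = 128.259 g/mol.
Mass from H: 20 × 1.008 = 20.160 g/mol.
%H = 20.160 / 128.259 × 100 = 15.72%.

15.72%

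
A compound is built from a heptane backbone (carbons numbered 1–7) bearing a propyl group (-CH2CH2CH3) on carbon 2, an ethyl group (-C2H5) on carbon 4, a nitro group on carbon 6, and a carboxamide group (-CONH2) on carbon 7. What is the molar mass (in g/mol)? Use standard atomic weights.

Atom tally by fragment:
  CH3 → C:1 H:3
  CH(CH2CH2CH3) → C:4 H:8
  CH2 → C:1 H:2
  CH(C2H5) → C:3 H:6
  CH2 → C:1 H:2
  CH(NO2) → C:1 H:1 N:1 O:2
  CH2CONH2 → C:2 H:4 O:1 N:1
Element totals:
  C: 13
  H: 26
  N: 2
  O: 3
Molecular formula: C13H26N2O3.
  M = 13(12.011) + 26(1.008) + 2(14.007) + 3(15.999)
    = 156.143 + 26.208 + 28.014 + 47.997 = 258.362

258.36 g/mol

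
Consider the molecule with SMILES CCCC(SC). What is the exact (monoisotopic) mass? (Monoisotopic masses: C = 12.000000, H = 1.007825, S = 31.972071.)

104.0660

Atom tally by fragment:
  CH3 → C:1 H:3
  CH2 → C:1 H:2
  CH2 → C:1 H:2
  CH2SCH3 → C:2 H:5 S:1
Element totals:
  C: 5
  H: 12
  S: 1
Molecular formula: C5H12S.
  M = 5(12.0) + 12(1.007825) + 31.972071
    = 60.000000 + 12.093900 + 31.972071 = 104.065971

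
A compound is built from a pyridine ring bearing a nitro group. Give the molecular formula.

Atom tally by fragment:
  pyridine ring core → C:5 H:5 N:1
  (− 1 ring H displaced by substituents)
  + NO2 → N:1 O:2
Element totals:
  C: 5
  H: 4
  N: 2
  O: 2

C5H4N2O2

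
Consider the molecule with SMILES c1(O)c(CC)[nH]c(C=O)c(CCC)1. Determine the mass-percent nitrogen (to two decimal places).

Atom tally by fragment:
  pyrrole ring core → C:4 H:5 N:1
  (− 4 ring H displaced by substituents)
  + OH → O:1 H:1
  + C2H5 → C:2 H:5
  + CHO → C:1 H:1 O:1
  + CH2CH2CH3 → C:3 H:7
Element totals:
  C: 10
  H: 15
  N: 1
  O: 2
Molecular formula: C10H15NO2.
Molar mass = 181.235 g/mol.
Mass from N: 1 × 14.007 = 14.007 g/mol.
%N = 14.007 / 181.235 × 100 = 7.73%.

7.73%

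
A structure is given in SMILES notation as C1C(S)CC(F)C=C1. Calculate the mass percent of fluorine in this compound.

14.37%

Atom tally by fragment:
  cyclohexene ring core → C:6 H:10
  (− 2 ring H displaced by substituents)
  + SH → S:1 H:1
  + F → F:1
Element totals:
  C: 6
  H: 9
  F: 1
  S: 1
Molecular formula: C6H9FS.
Molar mass = 132.196 g/mol.
Mass from F: 1 × 18.998 = 18.998 g/mol.
%F = 18.998 / 132.196 × 100 = 14.37%.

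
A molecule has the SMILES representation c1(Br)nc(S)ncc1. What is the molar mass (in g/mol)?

Atom tally by fragment:
  pyrimidine ring core → C:4 H:4 N:2
  (− 2 ring H displaced by substituents)
  + Br → Br:1
  + SH → S:1 H:1
Element totals:
  C: 4
  H: 3
  Br: 1
  N: 2
  S: 1
Molecular formula: C4H3BrN2S.
  M = 4(12.011) + 3(1.008) + 79.904 + 2(14.007) + 32.06
    = 48.044 + 3.024 + 79.904 + 28.014 + 32.060 = 191.046

191.05 g/mol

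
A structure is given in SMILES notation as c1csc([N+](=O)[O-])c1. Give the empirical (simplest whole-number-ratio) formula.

C4H3NO2S

Atom tally by fragment:
  thiophene ring core → C:4 H:4 S:1
  (− 1 ring H displaced by substituents)
  + NO2 → N:1 O:2
Element totals:
  C: 4
  H: 3
  N: 1
  O: 2
  S: 1
Molecular formula: C4H3NO2S.
gcd of subscripts (4, 3, 1, 2, 1) = 1, so the empirical formula equals the molecular formula.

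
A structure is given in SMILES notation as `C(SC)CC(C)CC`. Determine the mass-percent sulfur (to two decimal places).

24.24%

Atom tally by fragment:
  CH3SCH2 → C:2 H:5 S:1
  CH2 → C:1 H:2
  CH(CH3) → C:2 H:4
  CH2 → C:1 H:2
  CH3 → C:1 H:3
Element totals:
  C: 7
  H: 16
  S: 1
Molecular formula: C7H16S.
Molar mass = 132.265 g/mol.
Mass from S: 1 × 32.06 = 32.060 g/mol.
%S = 32.060 / 132.265 × 100 = 24.24%.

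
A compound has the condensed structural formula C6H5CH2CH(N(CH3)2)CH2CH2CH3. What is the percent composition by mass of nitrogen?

Element totals:
  C: 13
  H: 21
  N: 1
Molecular formula: C13H21N.
Molar mass = 191.318 g/mol.
Mass from N: 1 × 14.007 = 14.007 g/mol.
%N = 14.007 / 191.318 × 100 = 7.32%.

7.32%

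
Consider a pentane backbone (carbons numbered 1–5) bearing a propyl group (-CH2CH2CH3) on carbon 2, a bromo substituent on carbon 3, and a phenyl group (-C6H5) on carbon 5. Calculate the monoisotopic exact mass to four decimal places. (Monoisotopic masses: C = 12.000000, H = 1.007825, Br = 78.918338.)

268.0827

Atom tally by fragment:
  CH3 → C:1 H:3
  CH(CH2CH2CH3) → C:4 H:8
  CH(Br) → C:1 H:1 Br:1
  CH2 → C:1 H:2
  CH2C6H5 → C:7 H:7
Element totals:
  C: 14
  H: 21
  Br: 1
Molecular formula: C14H21Br.
  M = 14(12.0) + 21(1.007825) + 78.918338
    = 168.000000 + 21.164325 + 78.918338 = 268.082663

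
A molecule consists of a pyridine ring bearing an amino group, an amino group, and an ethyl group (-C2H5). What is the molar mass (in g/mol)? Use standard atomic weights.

137.19 g/mol

Atom tally by fragment:
  pyridine ring core → C:5 H:5 N:1
  (− 3 ring H displaced by substituents)
  + NH2 → N:1 H:2
  + NH2 → N:1 H:2
  + C2H5 → C:2 H:5
Element totals:
  C: 7
  H: 11
  N: 3
Molecular formula: C7H11N3.
  M = 7(12.011) + 11(1.008) + 3(14.007)
    = 84.077 + 11.088 + 42.021 = 137.186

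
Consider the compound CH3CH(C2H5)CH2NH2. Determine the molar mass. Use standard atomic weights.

Atom tally by fragment:
  CH3 → C:1 H:3
  CH(C2H5) → C:3 H:6
  CH2NH2 → C:1 H:4 N:1
Element totals:
  C: 5
  H: 13
  N: 1
Molecular formula: C5H13N.
  M = 5(12.011) + 13(1.008) + 14.007
    = 60.055 + 13.104 + 14.007 = 87.166

87.17 g/mol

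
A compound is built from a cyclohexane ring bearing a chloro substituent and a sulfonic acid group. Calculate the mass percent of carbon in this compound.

36.28%

Atom tally by fragment:
  cyclohexane ring core → C:6 H:12
  (− 2 ring H displaced by substituents)
  + Cl → Cl:1
  + SO3H → S:1 O:3 H:1
Element totals:
  C: 6
  H: 11
  Cl: 1
  O: 3
  S: 1
Molecular formula: C6H11ClO3S.
Molar mass = 198.661 g/mol.
Mass from C: 6 × 12.011 = 72.066 g/mol.
%C = 72.066 / 198.661 × 100 = 36.28%.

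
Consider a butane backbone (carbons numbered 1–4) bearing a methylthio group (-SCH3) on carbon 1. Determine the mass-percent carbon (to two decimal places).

Atom tally by fragment:
  CH3SCH2 → C:2 H:5 S:1
  CH2 → C:1 H:2
  CH2 → C:1 H:2
  CH3 → C:1 H:3
Element totals:
  C: 5
  H: 12
  S: 1
Molecular formula: C5H12S.
Molar mass = 104.211 g/mol.
Mass from C: 5 × 12.011 = 60.055 g/mol.
%C = 60.055 / 104.211 × 100 = 57.63%.

57.63%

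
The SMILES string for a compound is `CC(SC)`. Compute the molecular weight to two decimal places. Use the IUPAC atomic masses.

76.16 g/mol

Atom tally by fragment:
  CH3 → C:1 H:3
  CH2SCH3 → C:2 H:5 S:1
Element totals:
  C: 3
  H: 8
  S: 1
Molecular formula: C3H8S.
  M = 3(12.011) + 8(1.008) + 32.06
    = 36.033 + 8.064 + 32.060 = 76.157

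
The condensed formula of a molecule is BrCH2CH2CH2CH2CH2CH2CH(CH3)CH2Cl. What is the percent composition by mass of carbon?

Atom tally by fragment:
  BrCH2 → C:1 H:2 Br:1
  CH2 → C:1 H:2
  CH2 → C:1 H:2
  CH2 → C:1 H:2
  CH2 → C:1 H:2
  CH2 → C:1 H:2
  CH(CH3) → C:2 H:4
  CH2Cl → C:1 H:2 Cl:1
Element totals:
  C: 9
  H: 18
  Br: 1
  Cl: 1
Molecular formula: C9H18BrCl.
Molar mass = 241.597 g/mol.
Mass from C: 9 × 12.011 = 108.099 g/mol.
%C = 108.099 / 241.597 × 100 = 44.74%.

44.74%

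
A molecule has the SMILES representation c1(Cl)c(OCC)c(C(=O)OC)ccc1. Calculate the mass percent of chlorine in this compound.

16.52%

Atom tally by fragment:
  benzene ring core → C:6 H:6
  (− 3 ring H displaced by substituents)
  + Cl → Cl:1
  + OC2H5 → C:2 H:5 O:1
  + COOCH3 → C:2 H:3 O:2
Element totals:
  C: 10
  H: 11
  Cl: 1
  O: 3
Molecular formula: C10H11ClO3.
Molar mass = 214.645 g/mol.
Mass from Cl: 1 × 35.45 = 35.450 g/mol.
%Cl = 35.450 / 214.645 × 100 = 16.52%.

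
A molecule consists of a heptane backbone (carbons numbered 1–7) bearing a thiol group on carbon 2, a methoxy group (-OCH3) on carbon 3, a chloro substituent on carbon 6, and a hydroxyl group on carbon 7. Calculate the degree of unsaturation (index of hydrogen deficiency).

0

Atom tally by fragment:
  CH3 → C:1 H:3
  CH(SH) → C:1 H:2 S:1
  CH(OCH3) → C:2 H:4 O:1
  CH2 → C:1 H:2
  CH2 → C:1 H:2
  CH(Cl) → C:1 H:1 Cl:1
  CH2OH → C:1 H:3 O:1
Element totals:
  C: 8
  H: 17
  Cl: 1
  O: 2
  S: 1
Molecular formula: C8H17ClO2S.
DoU = (2C + 2 + N − H − X) / 2 = (2·8 + 2 + 0 − 17 − 1) / 2 = 0.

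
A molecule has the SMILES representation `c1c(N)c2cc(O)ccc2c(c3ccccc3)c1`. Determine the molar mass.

235.29 g/mol

Atom tally by fragment:
  naphthalene ring system core → C:10 H:8
  (− 3 ring H displaced by substituents)
  + NH2 → N:1 H:2
  + OH → O:1 H:1
  + C6H5 → C:6 H:5
Element totals:
  C: 16
  H: 13
  N: 1
  O: 1
Molecular formula: C16H13NO.
  M = 16(12.011) + 13(1.008) + 14.007 + 15.999
    = 192.176 + 13.104 + 14.007 + 15.999 = 235.286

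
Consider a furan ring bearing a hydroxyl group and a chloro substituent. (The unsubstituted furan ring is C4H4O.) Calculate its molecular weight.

Atom tally by fragment:
  furan ring core → C:4 H:4 O:1
  (− 2 ring H displaced by substituents)
  + OH → O:1 H:1
  + Cl → Cl:1
Element totals:
  C: 4
  H: 3
  Cl: 1
  O: 2
Molecular formula: C4H3ClO2.
  M = 4(12.011) + 3(1.008) + 35.45 + 2(15.999)
    = 48.044 + 3.024 + 35.450 + 31.998 = 118.516

118.52 g/mol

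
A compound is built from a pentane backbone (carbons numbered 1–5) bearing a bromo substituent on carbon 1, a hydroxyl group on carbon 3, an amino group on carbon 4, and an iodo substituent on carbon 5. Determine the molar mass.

307.96 g/mol

Atom tally by fragment:
  BrCH2 → C:1 H:2 Br:1
  CH2 → C:1 H:2
  CH(OH) → C:1 H:2 O:1
  CH(NH2) → C:1 H:3 N:1
  CH2I → C:1 H:2 I:1
Element totals:
  C: 5
  H: 11
  Br: 1
  I: 1
  N: 1
  O: 1
Molecular formula: C5H11BrINO.
  M = 5(12.011) + 11(1.008) + 79.904 + 126.904 + 14.007 + 15.999
    = 60.055 + 11.088 + 79.904 + 126.904 + 14.007 + 15.999 = 307.957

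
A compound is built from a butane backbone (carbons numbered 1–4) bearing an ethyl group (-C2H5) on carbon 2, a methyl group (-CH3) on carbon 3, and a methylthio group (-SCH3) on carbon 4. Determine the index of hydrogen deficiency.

Atom tally by fragment:
  CH3 → C:1 H:3
  CH(C2H5) → C:3 H:6
  CH(CH3) → C:2 H:4
  CH2SCH3 → C:2 H:5 S:1
Element totals:
  C: 8
  H: 18
  S: 1
Molecular formula: C8H18S.
DoU = (2C + 2 + N − H − X) / 2 = (2·8 + 2 + 0 − 18 − 0) / 2 = 0.

0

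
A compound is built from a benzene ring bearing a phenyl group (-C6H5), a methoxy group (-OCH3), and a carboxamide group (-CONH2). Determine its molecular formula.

C14H13NO2

Atom tally by fragment:
  benzene ring core → C:6 H:6
  (− 3 ring H displaced by substituents)
  + C6H5 → C:6 H:5
  + OCH3 → C:1 H:3 O:1
  + CONH2 → C:1 H:2 O:1 N:1
Element totals:
  C: 14
  H: 13
  N: 1
  O: 2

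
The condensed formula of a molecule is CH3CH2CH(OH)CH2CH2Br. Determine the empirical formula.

C5H11BrO

Atom tally by fragment:
  CH3 → C:1 H:3
  CH2 → C:1 H:2
  CH(OH) → C:1 H:2 O:1
  CH2 → C:1 H:2
  CH2Br → C:1 H:2 Br:1
Element totals:
  C: 5
  H: 11
  Br: 1
  O: 1
Molecular formula: C5H11BrO.
gcd of subscripts (1, 5, 11, 1) = 1, so the empirical formula equals the molecular formula.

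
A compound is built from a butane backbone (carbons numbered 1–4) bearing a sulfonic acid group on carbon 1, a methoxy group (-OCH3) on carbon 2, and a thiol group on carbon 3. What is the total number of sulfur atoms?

Atom tally by fragment:
  HO3SCH2 → C:1 H:3 S:1 O:3
  CH(OCH3) → C:2 H:4 O:1
  CH(SH) → C:1 H:2 S:1
  CH3 → C:1 H:3
Element totals:
  C: 5
  H: 12
  O: 4
  S: 2

2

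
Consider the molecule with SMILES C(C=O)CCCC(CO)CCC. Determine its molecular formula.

Atom tally by fragment:
  OHCCH2 → C:2 H:3 O:1
  CH2 → C:1 H:2
  CH2 → C:1 H:2
  CH2 → C:1 H:2
  CH(CH2OH) → C:2 H:4 O:1
  CH2 → C:1 H:2
  CH2 → C:1 H:2
  CH3 → C:1 H:3
Element totals:
  C: 10
  H: 20
  O: 2

C10H20O2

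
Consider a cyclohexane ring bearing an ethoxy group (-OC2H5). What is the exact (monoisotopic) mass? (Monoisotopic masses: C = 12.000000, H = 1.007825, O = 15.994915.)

Atom tally by fragment:
  cyclohexane ring core → C:6 H:12
  (− 1 ring H displaced by substituents)
  + OC2H5 → C:2 H:5 O:1
Element totals:
  C: 8
  H: 16
  O: 1
Molecular formula: C8H16O.
  M = 8(12.0) + 16(1.007825) + 15.994915
    = 96.000000 + 16.125200 + 15.994915 = 128.120115

128.1201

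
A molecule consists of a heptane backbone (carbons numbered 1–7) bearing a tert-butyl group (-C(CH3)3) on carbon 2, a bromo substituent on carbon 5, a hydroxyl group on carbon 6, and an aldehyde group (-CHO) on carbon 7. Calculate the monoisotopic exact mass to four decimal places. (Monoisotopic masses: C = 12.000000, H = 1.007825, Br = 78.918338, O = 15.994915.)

278.0881

Atom tally by fragment:
  CH3 → C:1 H:3
  CH(C(CH3)3) → C:5 H:10
  CH2 → C:1 H:2
  CH2 → C:1 H:2
  CH(Br) → C:1 H:1 Br:1
  CH(OH) → C:1 H:2 O:1
  CH2CHO → C:2 H:3 O:1
Element totals:
  C: 12
  H: 23
  Br: 1
  O: 2
Molecular formula: C12H23BrO2.
  M = 12(12.0) + 23(1.007825) + 78.918338 + 2(15.994915)
    = 144.000000 + 23.179975 + 78.918338 + 31.989830 = 278.088143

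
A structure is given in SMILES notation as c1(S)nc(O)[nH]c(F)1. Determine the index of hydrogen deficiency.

3

Atom tally by fragment:
  imidazole ring core → C:3 H:4 N:2
  (− 3 ring H displaced by substituents)
  + SH → S:1 H:1
  + OH → O:1 H:1
  + F → F:1
Element totals:
  C: 3
  H: 3
  F: 1
  N: 2
  O: 1
  S: 1
Molecular formula: C3H3FN2OS.
DoU = (2C + 2 + N − H − X) / 2 = (2·3 + 2 + 2 − 3 − 1) / 2 = 3.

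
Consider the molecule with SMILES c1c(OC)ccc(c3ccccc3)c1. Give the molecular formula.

Atom tally by fragment:
  benzene ring core → C:6 H:6
  (− 2 ring H displaced by substituents)
  + OCH3 → C:1 H:3 O:1
  + C6H5 → C:6 H:5
Element totals:
  C: 13
  H: 12
  O: 1

C13H12O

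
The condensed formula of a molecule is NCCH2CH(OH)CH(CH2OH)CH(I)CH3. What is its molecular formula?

C7H12INO2

Element totals:
  C: 7
  H: 12
  I: 1
  N: 1
  O: 2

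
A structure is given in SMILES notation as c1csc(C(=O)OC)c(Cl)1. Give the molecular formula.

C6H5ClO2S

Atom tally by fragment:
  thiophene ring core → C:4 H:4 S:1
  (− 2 ring H displaced by substituents)
  + COOCH3 → C:2 H:3 O:2
  + Cl → Cl:1
Element totals:
  C: 6
  H: 5
  Cl: 1
  O: 2
  S: 1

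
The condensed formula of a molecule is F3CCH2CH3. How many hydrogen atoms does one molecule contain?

Atom tally by fragment:
  F3CCH2 → C:2 H:2 F:3
  CH3 → C:1 H:3
Element totals:
  C: 3
  H: 5
  F: 3

5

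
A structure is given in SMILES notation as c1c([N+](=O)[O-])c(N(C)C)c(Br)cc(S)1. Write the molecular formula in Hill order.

C8H9BrN2O2S

Atom tally by fragment:
  benzene ring core → C:6 H:6
  (− 4 ring H displaced by substituents)
  + NO2 → N:1 O:2
  + N(CH3)2 → N:1 C:2 H:6
  + Br → Br:1
  + SH → S:1 H:1
Element totals:
  C: 8
  H: 9
  Br: 1
  N: 2
  O: 2
  S: 1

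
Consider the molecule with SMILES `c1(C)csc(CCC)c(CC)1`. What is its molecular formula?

Atom tally by fragment:
  thiophene ring core → C:4 H:4 S:1
  (− 3 ring H displaced by substituents)
  + CH3 → C:1 H:3
  + CH2CH2CH3 → C:3 H:7
  + C2H5 → C:2 H:5
Element totals:
  C: 10
  H: 16
  S: 1

C10H16S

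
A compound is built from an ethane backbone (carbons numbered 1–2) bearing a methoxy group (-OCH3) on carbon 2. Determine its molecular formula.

C3H8O

Atom tally by fragment:
  CH3 → C:1 H:3
  CH2OCH3 → C:2 H:5 O:1
Element totals:
  C: 3
  H: 8
  O: 1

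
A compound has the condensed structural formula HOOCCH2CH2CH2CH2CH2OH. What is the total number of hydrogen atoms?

Element totals:
  C: 6
  H: 12
  O: 3

12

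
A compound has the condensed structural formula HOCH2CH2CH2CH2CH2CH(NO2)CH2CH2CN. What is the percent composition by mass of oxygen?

23.97%

Element totals:
  C: 9
  H: 16
  N: 2
  O: 3
Molecular formula: C9H16N2O3.
Molar mass = 200.238 g/mol.
Mass from O: 3 × 15.999 = 47.997 g/mol.
%O = 47.997 / 200.238 × 100 = 23.97%.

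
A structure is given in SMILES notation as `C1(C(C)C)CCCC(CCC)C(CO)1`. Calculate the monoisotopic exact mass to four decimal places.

Atom tally by fragment:
  cyclohexane ring core → C:6 H:12
  (− 3 ring H displaced by substituents)
  + CH(CH3)2 → C:3 H:7
  + CH2CH2CH3 → C:3 H:7
  + CH2OH → C:1 H:3 O:1
Element totals:
  C: 13
  H: 26
  O: 1
Molecular formula: C13H26O.
  M = 13(12.0) + 26(1.007825) + 15.994915
    = 156.000000 + 26.203450 + 15.994915 = 198.198365

198.1984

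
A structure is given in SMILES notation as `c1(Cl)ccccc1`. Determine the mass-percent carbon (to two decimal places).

Atom tally by fragment:
  benzene ring core → C:6 H:6
  (− 1 ring H displaced by substituents)
  + Cl → Cl:1
Element totals:
  C: 6
  H: 5
  Cl: 1
Molecular formula: C6H5Cl.
Molar mass = 112.556 g/mol.
Mass from C: 6 × 12.011 = 72.066 g/mol.
%C = 72.066 / 112.556 × 100 = 64.03%.

64.03%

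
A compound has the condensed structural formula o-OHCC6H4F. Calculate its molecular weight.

Atom tally by fragment:
  benzene ring core → C:6 H:6
  (− 2 ring H displaced by substituents)
  + CHO → C:1 H:1 O:1
  + F → F:1
Element totals:
  C: 7
  H: 5
  F: 1
  O: 1
Molecular formula: C7H5FO.
  M = 7(12.011) + 5(1.008) + 18.998 + 15.999
    = 84.077 + 5.040 + 18.998 + 15.999 = 124.114

124.11 g/mol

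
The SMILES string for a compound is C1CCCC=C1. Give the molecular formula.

Atom tally by fragment:
  cyclohexene ring core → C:6 H:10
Element totals:
  C: 6
  H: 10

C6H10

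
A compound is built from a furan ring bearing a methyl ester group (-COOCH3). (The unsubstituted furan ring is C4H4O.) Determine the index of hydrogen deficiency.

4

Atom tally by fragment:
  furan ring core → C:4 H:4 O:1
  (− 1 ring H displaced by substituents)
  + COOCH3 → C:2 H:3 O:2
Element totals:
  C: 6
  H: 6
  O: 3
Molecular formula: C6H6O3.
DoU = (2C + 2 + N − H − X) / 2 = (2·6 + 2 + 0 − 6 − 0) / 2 = 4.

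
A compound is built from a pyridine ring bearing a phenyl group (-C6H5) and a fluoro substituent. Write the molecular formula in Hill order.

C11H8FN

Atom tally by fragment:
  pyridine ring core → C:5 H:5 N:1
  (− 2 ring H displaced by substituents)
  + C6H5 → C:6 H:5
  + F → F:1
Element totals:
  C: 11
  H: 8
  F: 1
  N: 1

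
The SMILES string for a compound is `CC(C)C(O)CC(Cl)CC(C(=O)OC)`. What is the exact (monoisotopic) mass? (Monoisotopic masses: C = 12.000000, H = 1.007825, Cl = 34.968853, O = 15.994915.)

222.1023

Atom tally by fragment:
  CH3 → C:1 H:3
  CH(CH3) → C:2 H:4
  CH(OH) → C:1 H:2 O:1
  CH2 → C:1 H:2
  CH(Cl) → C:1 H:1 Cl:1
  CH2 → C:1 H:2
  CH2COOCH3 → C:3 H:5 O:2
Element totals:
  C: 10
  H: 19
  Cl: 1
  O: 3
Molecular formula: C10H19ClO3.
  M = 10(12.0) + 19(1.007825) + 34.968853 + 3(15.994915)
    = 120.000000 + 19.148675 + 34.968853 + 47.984745 = 222.102273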